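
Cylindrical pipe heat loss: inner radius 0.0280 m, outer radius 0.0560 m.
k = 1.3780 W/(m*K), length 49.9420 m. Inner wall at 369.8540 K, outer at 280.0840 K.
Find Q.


dT = 89.7700 K
ln(ro/ri) = 0.6931
Q = 2*pi*1.3780*49.9420*89.7700 / 0.6931 = 56001.6445 W

56001.6445 W


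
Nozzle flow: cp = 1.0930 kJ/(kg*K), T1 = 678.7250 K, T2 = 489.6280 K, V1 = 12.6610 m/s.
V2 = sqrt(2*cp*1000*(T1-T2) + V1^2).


dT = 189.0970 K
2*cp*1000*dT = 413366.0420
V1^2 = 160.3009
V2 = sqrt(413526.3429) = 643.0601 m/s

643.0601 m/s


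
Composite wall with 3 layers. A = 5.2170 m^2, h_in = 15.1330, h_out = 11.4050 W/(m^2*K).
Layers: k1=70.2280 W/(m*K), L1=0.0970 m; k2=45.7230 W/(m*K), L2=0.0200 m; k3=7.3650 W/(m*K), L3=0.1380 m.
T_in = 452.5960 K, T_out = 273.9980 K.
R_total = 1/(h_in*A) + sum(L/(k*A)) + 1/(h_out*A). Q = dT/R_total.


R_conv_in = 1/(15.1330*5.2170) = 0.0127
R_1 = 0.0970/(70.2280*5.2170) = 0.0003
R_2 = 0.0200/(45.7230*5.2170) = 8.3844e-05
R_3 = 0.1380/(7.3650*5.2170) = 0.0036
R_conv_out = 1/(11.4050*5.2170) = 0.0168
R_total = 0.0334 K/W
Q = 178.5980 / 0.0334 = 5345.1076 W

R_total = 0.0334 K/W, Q = 5345.1076 W


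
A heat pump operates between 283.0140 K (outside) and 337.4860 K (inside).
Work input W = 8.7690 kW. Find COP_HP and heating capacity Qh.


COP = 337.4860 / 54.4720 = 6.1956
Qh = 6.1956 * 8.7690 = 54.3291 kW

COP = 6.1956, Qh = 54.3291 kW


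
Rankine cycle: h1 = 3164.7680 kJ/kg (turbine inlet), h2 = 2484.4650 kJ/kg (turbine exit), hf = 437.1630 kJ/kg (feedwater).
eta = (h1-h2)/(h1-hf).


W = 680.3030 kJ/kg
Q_in = 2727.6050 kJ/kg
eta = 0.2494 = 24.9414%

eta = 24.9414%


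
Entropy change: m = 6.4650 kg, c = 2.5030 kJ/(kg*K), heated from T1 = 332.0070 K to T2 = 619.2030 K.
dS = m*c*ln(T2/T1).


T2/T1 = 1.8650
ln(T2/T1) = 0.6233
dS = 6.4650 * 2.5030 * 0.6233 = 10.0858 kJ/K

10.0858 kJ/K


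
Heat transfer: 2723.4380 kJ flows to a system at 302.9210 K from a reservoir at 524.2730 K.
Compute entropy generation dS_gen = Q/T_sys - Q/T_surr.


dS_sys = 2723.4380/302.9210 = 8.9906 kJ/K
dS_surr = -2723.4380/524.2730 = -5.1947 kJ/K
dS_gen = 8.9906 - 5.1947 = 3.7959 kJ/K (irreversible)

dS_gen = 3.7959 kJ/K, irreversible


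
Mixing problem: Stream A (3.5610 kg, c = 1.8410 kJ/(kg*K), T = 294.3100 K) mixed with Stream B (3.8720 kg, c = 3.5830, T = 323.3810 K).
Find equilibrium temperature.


num = 6415.8240
den = 20.4292
Tf = 314.0520 K

314.0520 K


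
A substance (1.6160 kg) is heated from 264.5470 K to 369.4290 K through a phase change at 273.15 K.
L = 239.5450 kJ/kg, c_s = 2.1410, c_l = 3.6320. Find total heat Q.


Q1 (sensible, solid) = 1.6160 * 2.1410 * 8.6030 = 29.7651 kJ
Q2 (latent) = 1.6160 * 239.5450 = 387.1047 kJ
Q3 (sensible, liquid) = 1.6160 * 3.6320 * 96.2790 = 565.0915 kJ
Q_total = 981.9614 kJ

981.9614 kJ


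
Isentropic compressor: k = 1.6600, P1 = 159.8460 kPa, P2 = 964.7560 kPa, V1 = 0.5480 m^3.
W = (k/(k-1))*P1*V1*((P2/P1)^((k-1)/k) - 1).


(k-1)/k = 0.3976
(P2/P1)^exp = 2.0436
W = 2.5152 * 159.8460 * 0.5480 * (2.0436 - 1) = 229.9315 kJ

229.9315 kJ


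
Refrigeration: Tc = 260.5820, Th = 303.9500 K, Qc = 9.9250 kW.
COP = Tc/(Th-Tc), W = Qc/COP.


COP = 260.5820 / 43.3680 = 6.0086
W = 9.9250 / 6.0086 = 1.6518 kW

COP = 6.0086, W = 1.6518 kW


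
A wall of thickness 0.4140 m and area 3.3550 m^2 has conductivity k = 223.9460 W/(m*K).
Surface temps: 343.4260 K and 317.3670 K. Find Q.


dT = 26.0590 K
Q = 223.9460 * 3.3550 * 26.0590 / 0.4140 = 47292.6052 W

47292.6052 W


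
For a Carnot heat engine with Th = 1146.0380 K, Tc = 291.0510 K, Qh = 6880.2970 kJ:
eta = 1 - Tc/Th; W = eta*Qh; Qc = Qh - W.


eta = 1 - 291.0510/1146.0380 = 0.7460
W = 0.7460 * 6880.2970 = 5132.9576 kJ
Qc = 6880.2970 - 5132.9576 = 1747.3394 kJ

eta = 74.6037%, W = 5132.9576 kJ, Qc = 1747.3394 kJ


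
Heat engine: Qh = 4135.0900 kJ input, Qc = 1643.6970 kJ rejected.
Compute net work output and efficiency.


W = 4135.0900 - 1643.6970 = 2491.3930 kJ
eta = 2491.3930 / 4135.0900 = 0.6025 = 60.2500%

W = 2491.3930 kJ, eta = 60.2500%


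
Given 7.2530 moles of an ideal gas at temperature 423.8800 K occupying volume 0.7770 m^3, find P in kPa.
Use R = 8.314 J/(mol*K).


P = nRT/V = 7.2530 * 8.314 * 423.8800 / 0.7770
= 25560.5752 / 0.7770 = 32896.4932 Pa = 32.8965 kPa

32.8965 kPa


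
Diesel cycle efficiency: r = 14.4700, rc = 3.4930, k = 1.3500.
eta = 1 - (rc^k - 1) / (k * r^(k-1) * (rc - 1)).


r^(k-1) = 2.5478
rc^k = 5.4115
eta = 0.4855 = 48.5522%

48.5522%


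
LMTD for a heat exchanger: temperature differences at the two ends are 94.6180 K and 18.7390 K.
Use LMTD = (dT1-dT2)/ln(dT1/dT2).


dT1/dT2 = 5.0493
ln(dT1/dT2) = 1.6192
LMTD = 75.8790 / 1.6192 = 46.8608 K

46.8608 K


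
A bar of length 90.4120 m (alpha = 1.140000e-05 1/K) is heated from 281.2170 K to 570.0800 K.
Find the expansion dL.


dT = 288.8630 K
dL = 1.140000e-05 * 90.4120 * 288.8630 = 0.297730 m
L_final = 90.709730 m

dL = 0.297730 m


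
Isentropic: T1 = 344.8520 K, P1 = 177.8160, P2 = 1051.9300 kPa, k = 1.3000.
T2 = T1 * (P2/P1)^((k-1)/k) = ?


(k-1)/k = 0.2308
(P2/P1)^exp = 1.5072
T2 = 344.8520 * 1.5072 = 519.7450 K

519.7450 K


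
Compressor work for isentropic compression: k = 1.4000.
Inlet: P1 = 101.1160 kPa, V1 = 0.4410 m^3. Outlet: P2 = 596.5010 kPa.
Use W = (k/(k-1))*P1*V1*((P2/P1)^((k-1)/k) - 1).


(k-1)/k = 0.2857
(P2/P1)^exp = 1.6605
W = 3.5000 * 101.1160 * 0.4410 * (1.6605 - 1) = 103.0783 kJ

103.0783 kJ


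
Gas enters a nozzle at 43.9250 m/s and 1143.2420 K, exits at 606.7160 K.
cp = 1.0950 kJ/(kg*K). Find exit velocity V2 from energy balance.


dT = 536.5260 K
2*cp*1000*dT = 1174991.9400
V1^2 = 1929.4056
V2 = sqrt(1176921.3456) = 1084.8601 m/s

1084.8601 m/s


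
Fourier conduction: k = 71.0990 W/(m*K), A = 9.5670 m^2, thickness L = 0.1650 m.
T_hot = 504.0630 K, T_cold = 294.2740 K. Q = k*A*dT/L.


dT = 209.7890 K
Q = 71.0990 * 9.5670 * 209.7890 / 0.1650 = 864844.5143 W

864844.5143 W


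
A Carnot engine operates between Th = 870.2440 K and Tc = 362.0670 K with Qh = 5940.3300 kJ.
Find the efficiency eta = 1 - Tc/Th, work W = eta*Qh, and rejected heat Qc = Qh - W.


eta = 1 - 362.0670/870.2440 = 0.5839
W = 0.5839 * 5940.3300 = 3468.8422 kJ
Qc = 5940.3300 - 3468.8422 = 2471.4878 kJ

eta = 58.3948%, W = 3468.8422 kJ, Qc = 2471.4878 kJ


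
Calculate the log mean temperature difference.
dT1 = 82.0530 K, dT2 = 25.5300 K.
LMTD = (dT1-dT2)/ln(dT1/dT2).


dT1/dT2 = 3.2140
ln(dT1/dT2) = 1.1675
LMTD = 56.5230 / 1.1675 = 48.4132 K

48.4132 K


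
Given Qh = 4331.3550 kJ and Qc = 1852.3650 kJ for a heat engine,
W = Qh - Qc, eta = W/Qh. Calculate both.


W = 4331.3550 - 1852.3650 = 2478.9900 kJ
eta = 2478.9900 / 4331.3550 = 0.5723 = 57.2336%

W = 2478.9900 kJ, eta = 57.2336%


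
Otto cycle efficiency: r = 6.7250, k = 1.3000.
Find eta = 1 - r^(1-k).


r^(k-1) = 1.7714
eta = 1 - 1/1.7714 = 0.4355 = 43.5463%

43.5463%


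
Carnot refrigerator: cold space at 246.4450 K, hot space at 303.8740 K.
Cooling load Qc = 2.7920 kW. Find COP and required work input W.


COP = 246.4450 / 57.4290 = 4.2913
W = 2.7920 / 4.2913 = 0.6506 kW

COP = 4.2913, W = 0.6506 kW


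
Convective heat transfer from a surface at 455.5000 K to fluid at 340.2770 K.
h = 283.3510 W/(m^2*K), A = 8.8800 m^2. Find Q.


dT = 115.2230 K
Q = 283.3510 * 8.8800 * 115.2230 = 289919.1442 W

289919.1442 W


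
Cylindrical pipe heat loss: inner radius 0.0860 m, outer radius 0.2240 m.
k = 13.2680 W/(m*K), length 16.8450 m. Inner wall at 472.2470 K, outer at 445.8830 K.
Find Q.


dT = 26.3640 K
ln(ro/ri) = 0.9573
Q = 2*pi*13.2680*16.8450*26.3640 / 0.9573 = 38674.0946 W

38674.0946 W


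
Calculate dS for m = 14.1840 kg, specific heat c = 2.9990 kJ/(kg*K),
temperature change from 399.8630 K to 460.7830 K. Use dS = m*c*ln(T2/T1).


T2/T1 = 1.1524
ln(T2/T1) = 0.1418
dS = 14.1840 * 2.9990 * 0.1418 = 6.0321 kJ/K

6.0321 kJ/K


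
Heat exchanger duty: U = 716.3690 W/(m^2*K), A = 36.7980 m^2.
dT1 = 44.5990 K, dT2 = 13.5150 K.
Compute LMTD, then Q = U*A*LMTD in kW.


LMTD = 26.0354 K
Q = 716.3690 * 36.7980 * 26.0354 = 686318.7315 W = 686.3187 kW

686.3187 kW


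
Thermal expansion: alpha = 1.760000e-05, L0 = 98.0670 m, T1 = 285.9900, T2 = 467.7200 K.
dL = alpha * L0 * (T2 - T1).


dT = 181.7300 K
dL = 1.760000e-05 * 98.0670 * 181.7300 = 0.313662 m
L_final = 98.380662 m

dL = 0.313662 m


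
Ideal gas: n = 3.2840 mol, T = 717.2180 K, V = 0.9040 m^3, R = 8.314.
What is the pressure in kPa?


P = nRT/V = 3.2840 * 8.314 * 717.2180 / 0.9040
= 19582.3293 / 0.9040 = 21661.8687 Pa = 21.6619 kPa

21.6619 kPa


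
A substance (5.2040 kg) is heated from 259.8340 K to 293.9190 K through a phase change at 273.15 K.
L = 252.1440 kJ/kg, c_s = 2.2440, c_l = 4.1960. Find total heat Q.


Q1 (sensible, solid) = 5.2040 * 2.2440 * 13.3160 = 155.5013 kJ
Q2 (latent) = 5.2040 * 252.1440 = 1312.1574 kJ
Q3 (sensible, liquid) = 5.2040 * 4.1960 * 20.7690 = 453.5116 kJ
Q_total = 1921.1702 kJ

1921.1702 kJ


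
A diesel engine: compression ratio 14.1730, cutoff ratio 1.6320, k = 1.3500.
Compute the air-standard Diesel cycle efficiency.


r^(k-1) = 2.5294
rc^k = 1.9372
eta = 0.5657 = 56.5725%

56.5725%


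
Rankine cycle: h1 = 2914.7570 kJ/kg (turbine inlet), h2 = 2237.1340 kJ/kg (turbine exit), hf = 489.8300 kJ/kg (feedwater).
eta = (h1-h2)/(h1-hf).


W = 677.6230 kJ/kg
Q_in = 2424.9270 kJ/kg
eta = 0.2794 = 27.9441%

eta = 27.9441%


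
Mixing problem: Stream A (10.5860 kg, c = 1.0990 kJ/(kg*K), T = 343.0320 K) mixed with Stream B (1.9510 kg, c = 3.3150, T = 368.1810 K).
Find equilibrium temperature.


num = 6372.0736
den = 18.1016
Tf = 352.0176 K

352.0176 K


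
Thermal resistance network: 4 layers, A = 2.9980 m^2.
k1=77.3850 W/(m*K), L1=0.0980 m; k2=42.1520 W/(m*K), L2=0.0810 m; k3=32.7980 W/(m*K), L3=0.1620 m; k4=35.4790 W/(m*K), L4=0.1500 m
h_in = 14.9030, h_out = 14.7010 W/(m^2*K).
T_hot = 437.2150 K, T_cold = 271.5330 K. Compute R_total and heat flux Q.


R_conv_in = 1/(14.9030*2.9980) = 0.0224
R_1 = 0.0980/(77.3850*2.9980) = 0.0004
R_2 = 0.0810/(42.1520*2.9980) = 0.0006
R_3 = 0.1620/(32.7980*2.9980) = 0.0016
R_4 = 0.1500/(35.4790*2.9980) = 0.0014
R_conv_out = 1/(14.7010*2.9980) = 0.0227
R_total = 0.0492 K/W
Q = 165.6820 / 0.0492 = 3368.0510 W

R_total = 0.0492 K/W, Q = 3368.0510 W


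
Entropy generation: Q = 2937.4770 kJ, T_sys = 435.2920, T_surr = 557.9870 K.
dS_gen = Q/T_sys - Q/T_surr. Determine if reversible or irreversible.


dS_sys = 2937.4770/435.2920 = 6.7483 kJ/K
dS_surr = -2937.4770/557.9870 = -5.2644 kJ/K
dS_gen = 6.7483 - 5.2644 = 1.4839 kJ/K (irreversible)

dS_gen = 1.4839 kJ/K, irreversible


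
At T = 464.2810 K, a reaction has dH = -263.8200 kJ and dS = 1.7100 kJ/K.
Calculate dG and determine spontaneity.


T*dS = 464.2810 * 1.7100 = 793.9205 kJ
dG = -263.8200 - 793.9205 = -1057.7405 kJ (spontaneous)

dG = -1057.7405 kJ, spontaneous


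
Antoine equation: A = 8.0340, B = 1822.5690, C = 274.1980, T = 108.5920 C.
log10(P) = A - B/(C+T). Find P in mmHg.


C+T = 382.7900
B/(C+T) = 4.7613
log10(P) = 8.0340 - 4.7613 = 3.2727
P = 10^3.2727 = 1873.8015 mmHg

1873.8015 mmHg


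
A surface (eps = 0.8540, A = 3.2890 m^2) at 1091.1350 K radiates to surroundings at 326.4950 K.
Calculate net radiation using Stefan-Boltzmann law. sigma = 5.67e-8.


T^4 = 1.4175e+12
Tsurr^4 = 1.1363e+10
Q = 0.8540 * 5.67e-8 * 3.2890 * 1.4061e+12 = 223935.5989 W

223935.5989 W


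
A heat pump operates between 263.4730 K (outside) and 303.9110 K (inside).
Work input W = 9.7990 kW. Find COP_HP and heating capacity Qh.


COP = 303.9110 / 40.4380 = 7.5155
Qh = 7.5155 * 9.7990 = 73.6442 kW

COP = 7.5155, Qh = 73.6442 kW


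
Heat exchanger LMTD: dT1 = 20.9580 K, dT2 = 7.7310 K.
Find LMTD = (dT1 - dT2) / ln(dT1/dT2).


dT1/dT2 = 2.7109
ln(dT1/dT2) = 0.9973
LMTD = 13.2270 / 0.9973 = 13.2630 K

13.2630 K


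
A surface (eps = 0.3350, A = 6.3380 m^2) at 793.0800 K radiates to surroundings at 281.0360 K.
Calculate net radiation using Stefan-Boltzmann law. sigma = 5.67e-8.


T^4 = 3.9561e+11
Tsurr^4 = 6.2380e+09
Q = 0.3350 * 5.67e-8 * 6.3380 * 3.8937e+11 = 46875.4578 W

46875.4578 W


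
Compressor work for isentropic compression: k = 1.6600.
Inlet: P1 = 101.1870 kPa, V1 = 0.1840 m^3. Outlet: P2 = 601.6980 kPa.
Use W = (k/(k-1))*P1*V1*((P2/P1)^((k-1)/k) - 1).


(k-1)/k = 0.3976
(P2/P1)^exp = 2.0316
W = 2.5152 * 101.1870 * 0.1840 * (2.0316 - 1) = 48.3074 kJ

48.3074 kJ


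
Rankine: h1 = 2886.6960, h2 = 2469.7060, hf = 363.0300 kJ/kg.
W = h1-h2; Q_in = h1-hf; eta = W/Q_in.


W = 416.9900 kJ/kg
Q_in = 2523.6660 kJ/kg
eta = 0.1652 = 16.5232%

eta = 16.5232%


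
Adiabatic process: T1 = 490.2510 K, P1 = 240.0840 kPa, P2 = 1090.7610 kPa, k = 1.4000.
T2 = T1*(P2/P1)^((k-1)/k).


(k-1)/k = 0.2857
(P2/P1)^exp = 1.5411
T2 = 490.2510 * 1.5411 = 755.5052 K

755.5052 K


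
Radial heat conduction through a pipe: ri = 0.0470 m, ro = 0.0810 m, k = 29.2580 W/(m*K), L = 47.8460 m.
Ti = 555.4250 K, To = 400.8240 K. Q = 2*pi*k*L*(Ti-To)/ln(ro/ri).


dT = 154.6010 K
ln(ro/ri) = 0.5443
Q = 2*pi*29.2580*47.8460*154.6010 / 0.5443 = 2498290.0896 W

2498290.0896 W


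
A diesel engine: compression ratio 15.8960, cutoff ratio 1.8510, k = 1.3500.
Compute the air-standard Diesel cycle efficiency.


r^(k-1) = 2.6330
rc^k = 2.2961
eta = 0.5715 = 57.1512%

57.1512%


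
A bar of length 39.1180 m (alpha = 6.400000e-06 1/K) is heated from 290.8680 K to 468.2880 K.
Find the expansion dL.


dT = 177.4200 K
dL = 6.400000e-06 * 39.1180 * 177.4200 = 0.044418 m
L_final = 39.162418 m

dL = 0.044418 m


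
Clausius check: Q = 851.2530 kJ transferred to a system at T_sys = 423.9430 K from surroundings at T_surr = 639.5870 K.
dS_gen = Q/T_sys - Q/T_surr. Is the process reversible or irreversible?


dS_sys = 851.2530/423.9430 = 2.0079 kJ/K
dS_surr = -851.2530/639.5870 = -1.3309 kJ/K
dS_gen = 2.0079 - 1.3309 = 0.6770 kJ/K (irreversible)

dS_gen = 0.6770 kJ/K, irreversible


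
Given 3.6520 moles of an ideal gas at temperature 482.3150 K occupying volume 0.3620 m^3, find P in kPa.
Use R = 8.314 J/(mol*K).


P = nRT/V = 3.6520 * 8.314 * 482.3150 / 0.3620
= 14644.3992 / 0.3620 = 40454.1413 Pa = 40.4541 kPa

40.4541 kPa


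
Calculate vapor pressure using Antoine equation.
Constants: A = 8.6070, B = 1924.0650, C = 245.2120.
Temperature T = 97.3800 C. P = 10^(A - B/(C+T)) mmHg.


C+T = 342.5920
B/(C+T) = 5.6162
log10(P) = 8.6070 - 5.6162 = 2.9908
P = 10^2.9908 = 979.0403 mmHg

979.0403 mmHg


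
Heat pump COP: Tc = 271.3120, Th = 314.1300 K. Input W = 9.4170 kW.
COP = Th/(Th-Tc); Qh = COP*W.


COP = 314.1300 / 42.8180 = 7.3364
Qh = 7.3364 * 9.4170 = 69.0869 kW

COP = 7.3364, Qh = 69.0869 kW


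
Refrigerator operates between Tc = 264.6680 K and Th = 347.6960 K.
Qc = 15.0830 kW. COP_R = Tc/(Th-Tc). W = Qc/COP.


COP = 264.6680 / 83.0280 = 3.1877
W = 15.0830 / 3.1877 = 4.7316 kW

COP = 3.1877, W = 4.7316 kW


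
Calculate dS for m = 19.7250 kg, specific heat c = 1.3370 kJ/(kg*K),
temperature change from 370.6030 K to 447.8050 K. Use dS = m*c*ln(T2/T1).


T2/T1 = 1.2083
ln(T2/T1) = 0.1892
dS = 19.7250 * 1.3370 * 0.1892 = 4.9903 kJ/K

4.9903 kJ/K


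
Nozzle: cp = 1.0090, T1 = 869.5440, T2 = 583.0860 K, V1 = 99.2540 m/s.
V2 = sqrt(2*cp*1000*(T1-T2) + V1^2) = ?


dT = 286.4580 K
2*cp*1000*dT = 578072.2440
V1^2 = 9851.3565
V2 = sqrt(587923.6005) = 766.7618 m/s

766.7618 m/s


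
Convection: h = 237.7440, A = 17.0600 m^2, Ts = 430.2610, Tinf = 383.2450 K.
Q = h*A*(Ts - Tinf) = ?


dT = 47.0160 K
Q = 237.7440 * 17.0600 * 47.0160 = 190692.7887 W

190692.7887 W


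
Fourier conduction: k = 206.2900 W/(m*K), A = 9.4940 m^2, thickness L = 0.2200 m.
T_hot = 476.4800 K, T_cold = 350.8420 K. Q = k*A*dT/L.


dT = 125.6380 K
Q = 206.2900 * 9.4940 * 125.6380 / 0.2200 = 1118473.5978 W

1118473.5978 W


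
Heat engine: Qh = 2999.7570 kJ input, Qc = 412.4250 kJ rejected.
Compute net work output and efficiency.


W = 2999.7570 - 412.4250 = 2587.3320 kJ
eta = 2587.3320 / 2999.7570 = 0.8625 = 86.2514%

W = 2587.3320 kJ, eta = 86.2514%


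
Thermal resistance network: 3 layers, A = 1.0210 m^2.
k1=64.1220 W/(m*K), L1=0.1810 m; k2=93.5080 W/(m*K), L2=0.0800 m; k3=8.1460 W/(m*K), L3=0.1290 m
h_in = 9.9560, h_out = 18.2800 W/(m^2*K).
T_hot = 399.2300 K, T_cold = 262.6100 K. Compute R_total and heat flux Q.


R_conv_in = 1/(9.9560*1.0210) = 0.0984
R_1 = 0.1810/(64.1220*1.0210) = 0.0028
R_2 = 0.0800/(93.5080*1.0210) = 0.0008
R_3 = 0.1290/(8.1460*1.0210) = 0.0155
R_conv_out = 1/(18.2800*1.0210) = 0.0536
R_total = 0.1711 K/W
Q = 136.6200 / 0.1711 = 798.6280 W

R_total = 0.1711 K/W, Q = 798.6280 W


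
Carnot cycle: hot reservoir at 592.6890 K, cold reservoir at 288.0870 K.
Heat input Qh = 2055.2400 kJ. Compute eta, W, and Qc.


eta = 1 - 288.0870/592.6890 = 0.5139
W = 0.5139 * 2055.2400 = 1056.2541 kJ
Qc = 2055.2400 - 1056.2541 = 998.9859 kJ

eta = 51.3932%, W = 1056.2541 kJ, Qc = 998.9859 kJ


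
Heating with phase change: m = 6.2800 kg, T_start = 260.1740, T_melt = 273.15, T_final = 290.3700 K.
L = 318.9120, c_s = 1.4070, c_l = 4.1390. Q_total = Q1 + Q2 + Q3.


Q1 (sensible, solid) = 6.2800 * 1.4070 * 12.9760 = 114.6554 kJ
Q2 (latent) = 6.2800 * 318.9120 = 2002.7674 kJ
Q3 (sensible, liquid) = 6.2800 * 4.1390 * 17.2200 = 447.5981 kJ
Q_total = 2565.0209 kJ

2565.0209 kJ


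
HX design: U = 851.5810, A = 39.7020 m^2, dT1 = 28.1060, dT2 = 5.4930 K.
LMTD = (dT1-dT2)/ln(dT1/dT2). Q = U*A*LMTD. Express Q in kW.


LMTD = 13.8517 K
Q = 851.5810 * 39.7020 * 13.8517 = 468318.2409 W = 468.3182 kW

468.3182 kW


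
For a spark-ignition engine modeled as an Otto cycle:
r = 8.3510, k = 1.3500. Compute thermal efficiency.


r^(k-1) = 2.1019
eta = 1 - 1/2.1019 = 0.5242 = 52.4236%

52.4236%


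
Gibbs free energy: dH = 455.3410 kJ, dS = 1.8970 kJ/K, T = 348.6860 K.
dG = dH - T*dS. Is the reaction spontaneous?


T*dS = 348.6860 * 1.8970 = 661.4573 kJ
dG = 455.3410 - 661.4573 = -206.1163 kJ (spontaneous)

dG = -206.1163 kJ, spontaneous


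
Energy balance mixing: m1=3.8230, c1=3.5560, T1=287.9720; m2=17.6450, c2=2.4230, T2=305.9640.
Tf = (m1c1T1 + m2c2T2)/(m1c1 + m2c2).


num = 16995.9951
den = 56.3484
Tf = 301.6233 K

301.6233 K


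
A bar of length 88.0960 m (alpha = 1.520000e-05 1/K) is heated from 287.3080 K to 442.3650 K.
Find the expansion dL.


dT = 155.0570 K
dL = 1.520000e-05 * 88.0960 * 155.0570 = 0.207631 m
L_final = 88.303631 m

dL = 0.207631 m


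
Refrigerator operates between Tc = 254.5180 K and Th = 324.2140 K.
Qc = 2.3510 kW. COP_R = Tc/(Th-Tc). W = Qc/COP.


COP = 254.5180 / 69.6960 = 3.6518
W = 2.3510 / 3.6518 = 0.6438 kW

COP = 3.6518, W = 0.6438 kW


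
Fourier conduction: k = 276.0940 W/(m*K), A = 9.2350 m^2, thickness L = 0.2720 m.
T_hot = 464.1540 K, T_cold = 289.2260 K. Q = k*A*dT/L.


dT = 174.9280 K
Q = 276.0940 * 9.2350 * 174.9280 / 0.2720 = 1639775.1299 W

1639775.1299 W


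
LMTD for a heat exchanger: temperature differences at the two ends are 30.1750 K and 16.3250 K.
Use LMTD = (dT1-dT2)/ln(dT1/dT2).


dT1/dT2 = 1.8484
ln(dT1/dT2) = 0.6143
LMTD = 13.8500 / 0.6143 = 22.5454 K

22.5454 K


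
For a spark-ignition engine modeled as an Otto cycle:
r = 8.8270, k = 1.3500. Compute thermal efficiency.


r^(k-1) = 2.1431
eta = 1 - 1/2.1431 = 0.5334 = 53.3378%

53.3378%


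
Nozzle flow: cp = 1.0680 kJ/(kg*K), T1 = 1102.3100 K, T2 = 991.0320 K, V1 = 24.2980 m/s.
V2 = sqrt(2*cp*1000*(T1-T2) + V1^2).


dT = 111.2780 K
2*cp*1000*dT = 237689.8080
V1^2 = 590.3928
V2 = sqrt(238280.2008) = 488.1395 m/s

488.1395 m/s


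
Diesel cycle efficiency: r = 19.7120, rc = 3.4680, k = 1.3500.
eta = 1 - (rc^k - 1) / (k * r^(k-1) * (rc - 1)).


r^(k-1) = 2.8389
rc^k = 5.3593
eta = 0.5391 = 53.9128%

53.9128%


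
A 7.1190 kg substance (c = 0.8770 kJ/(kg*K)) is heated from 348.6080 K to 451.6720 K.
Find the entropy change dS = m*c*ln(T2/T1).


T2/T1 = 1.2956
ln(T2/T1) = 0.2590
dS = 7.1190 * 0.8770 * 0.2590 = 1.6171 kJ/K

1.6171 kJ/K


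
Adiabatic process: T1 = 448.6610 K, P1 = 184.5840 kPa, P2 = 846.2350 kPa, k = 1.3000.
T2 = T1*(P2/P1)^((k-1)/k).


(k-1)/k = 0.2308
(P2/P1)^exp = 1.4210
T2 = 448.6610 * 1.4210 = 637.5662 K

637.5662 K


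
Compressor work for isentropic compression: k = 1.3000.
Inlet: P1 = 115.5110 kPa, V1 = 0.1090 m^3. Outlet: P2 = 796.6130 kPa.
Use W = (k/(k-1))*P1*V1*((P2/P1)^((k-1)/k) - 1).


(k-1)/k = 0.2308
(P2/P1)^exp = 1.5615
W = 4.3333 * 115.5110 * 0.1090 * (1.5615 - 1) = 30.6326 kJ

30.6326 kJ


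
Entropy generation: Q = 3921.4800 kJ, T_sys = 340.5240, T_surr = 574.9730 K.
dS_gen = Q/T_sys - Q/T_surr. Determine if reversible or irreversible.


dS_sys = 3921.4800/340.5240 = 11.5160 kJ/K
dS_surr = -3921.4800/574.9730 = -6.8203 kJ/K
dS_gen = 11.5160 - 6.8203 = 4.6957 kJ/K (irreversible)

dS_gen = 4.6957 kJ/K, irreversible


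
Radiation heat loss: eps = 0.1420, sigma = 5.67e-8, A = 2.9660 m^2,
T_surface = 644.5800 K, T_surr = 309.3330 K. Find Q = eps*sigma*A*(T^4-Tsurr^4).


T^4 = 1.7263e+11
Tsurr^4 = 9.1560e+09
Q = 0.1420 * 5.67e-8 * 2.9660 * 1.6347e+11 = 3903.7484 W

3903.7484 W


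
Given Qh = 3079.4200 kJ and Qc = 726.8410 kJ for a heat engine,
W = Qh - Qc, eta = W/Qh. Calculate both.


W = 3079.4200 - 726.8410 = 2352.5790 kJ
eta = 2352.5790 / 3079.4200 = 0.7640 = 76.3968%

W = 2352.5790 kJ, eta = 76.3968%


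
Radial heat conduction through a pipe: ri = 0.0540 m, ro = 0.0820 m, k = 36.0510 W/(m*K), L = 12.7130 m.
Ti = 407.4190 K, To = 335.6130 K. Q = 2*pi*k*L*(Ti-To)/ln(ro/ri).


dT = 71.8060 K
ln(ro/ri) = 0.4177
Q = 2*pi*36.0510*12.7130*71.8060 / 0.4177 = 494999.6514 W

494999.6514 W


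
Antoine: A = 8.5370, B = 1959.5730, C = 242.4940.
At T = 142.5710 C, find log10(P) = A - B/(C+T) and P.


C+T = 385.0650
B/(C+T) = 5.0889
log10(P) = 8.5370 - 5.0889 = 3.4481
P = 10^3.4481 = 2805.8159 mmHg

2805.8159 mmHg


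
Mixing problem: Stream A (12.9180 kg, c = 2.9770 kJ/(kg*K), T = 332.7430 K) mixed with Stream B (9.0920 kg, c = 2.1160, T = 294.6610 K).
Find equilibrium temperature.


num = 18465.1459
den = 57.6956
Tf = 320.0445 K

320.0445 K


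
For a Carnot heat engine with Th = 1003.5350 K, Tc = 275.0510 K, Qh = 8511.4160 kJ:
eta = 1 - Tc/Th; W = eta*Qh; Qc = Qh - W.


eta = 1 - 275.0510/1003.5350 = 0.7259
W = 0.7259 * 8511.4160 = 6178.5891 kJ
Qc = 8511.4160 - 6178.5891 = 2332.8269 kJ

eta = 72.5918%, W = 6178.5891 kJ, Qc = 2332.8269 kJ


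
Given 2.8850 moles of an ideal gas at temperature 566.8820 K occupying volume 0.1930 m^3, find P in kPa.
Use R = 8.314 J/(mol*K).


P = nRT/V = 2.8850 * 8.314 * 566.8820 / 0.1930
= 13597.1693 / 0.1930 = 70451.6544 Pa = 70.4517 kPa

70.4517 kPa


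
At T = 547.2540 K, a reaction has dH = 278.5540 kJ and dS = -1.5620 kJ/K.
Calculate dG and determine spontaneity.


T*dS = 547.2540 * -1.5620 = -854.8107 kJ
dG = 278.5540 + 854.8107 = 1133.3647 kJ (non-spontaneous)

dG = 1133.3647 kJ, non-spontaneous


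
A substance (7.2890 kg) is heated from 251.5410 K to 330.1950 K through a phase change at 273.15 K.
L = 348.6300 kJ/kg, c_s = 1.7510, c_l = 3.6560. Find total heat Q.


Q1 (sensible, solid) = 7.2890 * 1.7510 * 21.6090 = 275.7965 kJ
Q2 (latent) = 7.2890 * 348.6300 = 2541.1641 kJ
Q3 (sensible, liquid) = 7.2890 * 3.6560 * 57.0450 = 1520.1685 kJ
Q_total = 4337.1291 kJ

4337.1291 kJ


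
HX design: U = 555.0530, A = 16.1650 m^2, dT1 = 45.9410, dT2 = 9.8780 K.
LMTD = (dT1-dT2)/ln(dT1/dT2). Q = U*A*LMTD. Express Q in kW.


LMTD = 23.4625 K
Q = 555.0530 * 16.1650 * 23.4625 = 210515.7591 W = 210.5158 kW

210.5158 kW


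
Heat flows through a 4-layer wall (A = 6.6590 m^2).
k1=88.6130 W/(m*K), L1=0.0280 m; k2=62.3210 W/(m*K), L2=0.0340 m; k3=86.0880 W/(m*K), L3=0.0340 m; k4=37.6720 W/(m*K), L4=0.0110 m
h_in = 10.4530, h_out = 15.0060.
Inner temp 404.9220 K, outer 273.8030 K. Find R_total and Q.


R_conv_in = 1/(10.4530*6.6590) = 0.0144
R_1 = 0.0280/(88.6130*6.6590) = 4.7452e-05
R_2 = 0.0340/(62.3210*6.6590) = 8.1929e-05
R_3 = 0.0340/(86.0880*6.6590) = 5.9310e-05
R_4 = 0.0110/(37.6720*6.6590) = 4.3850e-05
R_conv_out = 1/(15.0060*6.6590) = 0.0100
R_total = 0.0246 K/W
Q = 131.1190 / 0.0246 = 5328.6286 W

R_total = 0.0246 K/W, Q = 5328.6286 W


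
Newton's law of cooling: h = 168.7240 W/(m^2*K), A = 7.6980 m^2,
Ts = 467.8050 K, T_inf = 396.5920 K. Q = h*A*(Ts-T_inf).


dT = 71.2130 K
Q = 168.7240 * 7.6980 * 71.2130 = 92494.1043 W

92494.1043 W


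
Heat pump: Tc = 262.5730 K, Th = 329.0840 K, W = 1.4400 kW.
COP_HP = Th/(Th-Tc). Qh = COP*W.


COP = 329.0840 / 66.5110 = 4.9478
Qh = 4.9478 * 1.4400 = 7.1249 kW

COP = 4.9478, Qh = 7.1249 kW


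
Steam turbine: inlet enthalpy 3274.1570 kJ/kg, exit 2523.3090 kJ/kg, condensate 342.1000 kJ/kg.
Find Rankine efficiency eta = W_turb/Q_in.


W = 750.8480 kJ/kg
Q_in = 2932.0570 kJ/kg
eta = 0.2561 = 25.6082%

eta = 25.6082%


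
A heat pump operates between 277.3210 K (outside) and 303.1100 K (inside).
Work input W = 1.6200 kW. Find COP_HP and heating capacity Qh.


COP = 303.1100 / 25.7890 = 11.7535
Qh = 11.7535 * 1.6200 = 19.0406 kW

COP = 11.7535, Qh = 19.0406 kW


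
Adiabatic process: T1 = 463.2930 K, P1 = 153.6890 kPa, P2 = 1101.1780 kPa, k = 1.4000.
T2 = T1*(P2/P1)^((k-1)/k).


(k-1)/k = 0.2857
(P2/P1)^exp = 1.7553
T2 = 463.2930 * 1.7553 = 813.2102 K

813.2102 K


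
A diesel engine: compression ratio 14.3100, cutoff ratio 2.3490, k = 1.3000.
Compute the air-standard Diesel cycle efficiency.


r^(k-1) = 2.2217
rc^k = 3.0349
eta = 0.4777 = 47.7723%

47.7723%


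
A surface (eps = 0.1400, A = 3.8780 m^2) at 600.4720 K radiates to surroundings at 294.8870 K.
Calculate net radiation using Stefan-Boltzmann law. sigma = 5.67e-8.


T^4 = 1.3001e+11
Tsurr^4 = 7.5618e+09
Q = 0.1400 * 5.67e-8 * 3.8780 * 1.2245e+11 = 3769.3408 W

3769.3408 W


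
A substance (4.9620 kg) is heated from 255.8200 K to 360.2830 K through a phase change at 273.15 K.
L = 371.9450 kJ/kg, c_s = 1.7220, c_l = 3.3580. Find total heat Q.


Q1 (sensible, solid) = 4.9620 * 1.7220 * 17.3300 = 148.0773 kJ
Q2 (latent) = 4.9620 * 371.9450 = 1845.5911 kJ
Q3 (sensible, liquid) = 4.9620 * 3.3580 * 87.1330 = 1451.8446 kJ
Q_total = 3445.5129 kJ

3445.5129 kJ


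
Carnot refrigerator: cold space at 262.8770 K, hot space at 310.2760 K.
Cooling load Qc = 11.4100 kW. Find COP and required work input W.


COP = 262.8770 / 47.3990 = 5.5460
W = 11.4100 / 5.5460 = 2.0573 kW

COP = 5.5460, W = 2.0573 kW


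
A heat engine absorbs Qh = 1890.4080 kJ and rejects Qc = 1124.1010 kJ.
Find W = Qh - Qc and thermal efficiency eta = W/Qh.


W = 1890.4080 - 1124.1010 = 766.3070 kJ
eta = 766.3070 / 1890.4080 = 0.4054 = 40.5366%

W = 766.3070 kJ, eta = 40.5366%


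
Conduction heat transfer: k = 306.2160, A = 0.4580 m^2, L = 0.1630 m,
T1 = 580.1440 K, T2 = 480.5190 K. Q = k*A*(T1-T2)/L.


dT = 99.6250 K
Q = 306.2160 * 0.4580 * 99.6250 / 0.1630 = 85718.4061 W

85718.4061 W


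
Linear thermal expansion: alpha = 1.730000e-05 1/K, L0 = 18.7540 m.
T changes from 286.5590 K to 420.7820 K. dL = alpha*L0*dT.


dT = 134.2230 K
dL = 1.730000e-05 * 18.7540 * 134.2230 = 0.043548 m
L_final = 18.797548 m

dL = 0.043548 m


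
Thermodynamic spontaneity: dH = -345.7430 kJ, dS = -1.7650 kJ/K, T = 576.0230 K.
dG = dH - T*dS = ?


T*dS = 576.0230 * -1.7650 = -1016.6806 kJ
dG = -345.7430 + 1016.6806 = 670.9376 kJ (non-spontaneous)

dG = 670.9376 kJ, non-spontaneous


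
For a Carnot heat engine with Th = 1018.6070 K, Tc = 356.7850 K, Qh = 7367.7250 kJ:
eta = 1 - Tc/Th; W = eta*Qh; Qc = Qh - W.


eta = 1 - 356.7850/1018.6070 = 0.6497
W = 0.6497 * 7367.7250 = 4787.0499 kJ
Qc = 7367.7250 - 4787.0499 = 2580.6751 kJ

eta = 64.9732%, W = 4787.0499 kJ, Qc = 2580.6751 kJ


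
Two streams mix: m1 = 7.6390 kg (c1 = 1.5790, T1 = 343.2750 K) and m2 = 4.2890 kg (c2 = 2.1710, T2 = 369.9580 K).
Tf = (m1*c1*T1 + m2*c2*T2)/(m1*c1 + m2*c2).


num = 7585.4105
den = 21.3734
Tf = 354.8996 K

354.8996 K


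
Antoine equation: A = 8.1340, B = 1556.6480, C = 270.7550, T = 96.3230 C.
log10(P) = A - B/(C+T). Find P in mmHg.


C+T = 367.0780
B/(C+T) = 4.2406
log10(P) = 8.1340 - 4.2406 = 3.8934
P = 10^3.8934 = 7822.6446 mmHg

7822.6446 mmHg


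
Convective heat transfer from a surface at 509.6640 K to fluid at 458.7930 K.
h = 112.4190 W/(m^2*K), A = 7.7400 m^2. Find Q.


dT = 50.8710 K
Q = 112.4190 * 7.7400 * 50.8710 = 44264.0302 W

44264.0302 W


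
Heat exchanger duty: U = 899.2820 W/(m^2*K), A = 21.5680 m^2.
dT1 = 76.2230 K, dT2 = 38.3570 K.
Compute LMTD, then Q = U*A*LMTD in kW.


LMTD = 55.1399 K
Q = 899.2820 * 21.5680 * 55.1399 = 1069477.3231 W = 1069.4773 kW

1069.4773 kW


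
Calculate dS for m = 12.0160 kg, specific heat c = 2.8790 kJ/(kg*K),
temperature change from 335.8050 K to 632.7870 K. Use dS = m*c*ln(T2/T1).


T2/T1 = 1.8844
ln(T2/T1) = 0.6336
dS = 12.0160 * 2.8790 * 0.6336 = 21.9189 kJ/K

21.9189 kJ/K


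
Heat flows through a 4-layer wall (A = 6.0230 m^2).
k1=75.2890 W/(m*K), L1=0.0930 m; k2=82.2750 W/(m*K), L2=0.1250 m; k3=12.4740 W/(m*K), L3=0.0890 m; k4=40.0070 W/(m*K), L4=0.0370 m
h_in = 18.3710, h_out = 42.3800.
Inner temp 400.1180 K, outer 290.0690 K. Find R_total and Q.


R_conv_in = 1/(18.3710*6.0230) = 0.0090
R_1 = 0.0930/(75.2890*6.0230) = 0.0002
R_2 = 0.1250/(82.2750*6.0230) = 0.0003
R_3 = 0.0890/(12.4740*6.0230) = 0.0012
R_4 = 0.0370/(40.0070*6.0230) = 0.0002
R_conv_out = 1/(42.3800*6.0230) = 0.0039
R_total = 0.0148 K/W
Q = 110.0490 / 0.0148 = 7460.5613 W

R_total = 0.0148 K/W, Q = 7460.5613 W


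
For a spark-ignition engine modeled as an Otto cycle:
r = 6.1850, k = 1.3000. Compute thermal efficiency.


r^(k-1) = 1.7274
eta = 1 - 1/1.7274 = 0.4211 = 42.1107%

42.1107%


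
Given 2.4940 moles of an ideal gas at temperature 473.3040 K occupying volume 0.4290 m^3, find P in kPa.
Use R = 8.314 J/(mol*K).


P = nRT/V = 2.4940 * 8.314 * 473.3040 / 0.4290
= 9814.0133 / 0.4290 = 22876.4880 Pa = 22.8765 kPa

22.8765 kPa


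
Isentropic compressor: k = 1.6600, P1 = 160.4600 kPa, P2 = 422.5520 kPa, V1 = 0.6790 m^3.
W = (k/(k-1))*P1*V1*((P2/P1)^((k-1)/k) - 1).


(k-1)/k = 0.3976
(P2/P1)^exp = 1.4696
W = 2.5152 * 160.4600 * 0.6790 * (1.4696 - 1) = 128.6787 kJ

128.6787 kJ


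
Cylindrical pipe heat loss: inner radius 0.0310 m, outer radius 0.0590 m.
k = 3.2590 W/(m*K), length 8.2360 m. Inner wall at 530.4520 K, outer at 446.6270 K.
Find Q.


dT = 83.8250 K
ln(ro/ri) = 0.6436
Q = 2*pi*3.2590*8.2360*83.8250 / 0.6436 = 21967.0467 W

21967.0467 W


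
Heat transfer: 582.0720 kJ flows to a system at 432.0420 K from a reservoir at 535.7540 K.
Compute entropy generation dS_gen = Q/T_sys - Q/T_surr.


dS_sys = 582.0720/432.0420 = 1.3473 kJ/K
dS_surr = -582.0720/535.7540 = -1.0865 kJ/K
dS_gen = 1.3473 - 1.0865 = 0.2608 kJ/K (irreversible)

dS_gen = 0.2608 kJ/K, irreversible


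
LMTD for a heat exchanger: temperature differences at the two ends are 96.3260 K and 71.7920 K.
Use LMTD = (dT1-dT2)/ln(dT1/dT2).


dT1/dT2 = 1.3417
ln(dT1/dT2) = 0.2940
LMTD = 24.5340 / 0.2940 = 83.4589 K

83.4589 K


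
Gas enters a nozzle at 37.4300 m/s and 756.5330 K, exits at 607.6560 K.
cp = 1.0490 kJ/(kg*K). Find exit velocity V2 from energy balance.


dT = 148.8770 K
2*cp*1000*dT = 312343.9460
V1^2 = 1401.0049
V2 = sqrt(313744.9509) = 560.1294 m/s

560.1294 m/s


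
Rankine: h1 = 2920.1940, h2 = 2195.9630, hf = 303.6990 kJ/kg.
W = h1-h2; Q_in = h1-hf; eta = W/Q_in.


W = 724.2310 kJ/kg
Q_in = 2616.4950 kJ/kg
eta = 0.2768 = 27.6794%

eta = 27.6794%


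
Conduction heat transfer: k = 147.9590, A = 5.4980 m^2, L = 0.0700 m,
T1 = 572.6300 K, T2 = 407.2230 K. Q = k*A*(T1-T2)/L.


dT = 165.4070 K
Q = 147.9590 * 5.4980 * 165.4070 / 0.0700 = 1922215.0259 W

1922215.0259 W


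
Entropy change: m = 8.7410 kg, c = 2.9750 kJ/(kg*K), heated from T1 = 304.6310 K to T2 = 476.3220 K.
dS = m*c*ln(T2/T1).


T2/T1 = 1.5636
ln(T2/T1) = 0.4470
dS = 8.7410 * 2.9750 * 0.4470 = 11.6238 kJ/K

11.6238 kJ/K


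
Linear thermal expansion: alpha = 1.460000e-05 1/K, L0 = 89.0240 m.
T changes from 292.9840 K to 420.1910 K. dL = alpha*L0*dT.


dT = 127.2070 K
dL = 1.460000e-05 * 89.0240 * 127.2070 = 0.165337 m
L_final = 89.189337 m

dL = 0.165337 m


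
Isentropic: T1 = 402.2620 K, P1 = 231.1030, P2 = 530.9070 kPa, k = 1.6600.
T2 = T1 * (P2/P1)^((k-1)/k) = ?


(k-1)/k = 0.3976
(P2/P1)^exp = 1.3919
T2 = 402.2620 * 1.3919 = 559.9171 K

559.9171 K


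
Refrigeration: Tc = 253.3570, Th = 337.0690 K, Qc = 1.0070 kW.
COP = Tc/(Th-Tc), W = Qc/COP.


COP = 253.3570 / 83.7120 = 3.0265
W = 1.0070 / 3.0265 = 0.3327 kW

COP = 3.0265, W = 0.3327 kW


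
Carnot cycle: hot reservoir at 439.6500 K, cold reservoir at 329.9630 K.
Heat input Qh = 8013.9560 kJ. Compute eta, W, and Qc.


eta = 1 - 329.9630/439.6500 = 0.2495
W = 0.2495 * 8013.9560 = 1999.3786 kJ
Qc = 8013.9560 - 1999.3786 = 6014.5774 kJ

eta = 24.9487%, W = 1999.3786 kJ, Qc = 6014.5774 kJ


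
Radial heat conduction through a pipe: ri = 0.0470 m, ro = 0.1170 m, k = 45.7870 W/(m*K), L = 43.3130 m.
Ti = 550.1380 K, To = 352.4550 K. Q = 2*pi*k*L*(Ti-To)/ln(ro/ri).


dT = 197.6830 K
ln(ro/ri) = 0.9120
Q = 2*pi*45.7870*43.3130*197.6830 / 0.9120 = 2700861.2140 W

2700861.2140 W


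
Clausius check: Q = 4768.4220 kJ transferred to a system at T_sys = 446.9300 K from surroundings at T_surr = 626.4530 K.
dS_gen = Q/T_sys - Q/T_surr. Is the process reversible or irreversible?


dS_sys = 4768.4220/446.9300 = 10.6693 kJ/K
dS_surr = -4768.4220/626.4530 = -7.6118 kJ/K
dS_gen = 10.6693 - 7.6118 = 3.0575 kJ/K (irreversible)

dS_gen = 3.0575 kJ/K, irreversible


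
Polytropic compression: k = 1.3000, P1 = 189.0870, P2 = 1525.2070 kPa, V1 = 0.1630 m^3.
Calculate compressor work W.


(k-1)/k = 0.2308
(P2/P1)^exp = 1.6189
W = 4.3333 * 189.0870 * 0.1630 * (1.6189 - 1) = 82.6647 kJ

82.6647 kJ


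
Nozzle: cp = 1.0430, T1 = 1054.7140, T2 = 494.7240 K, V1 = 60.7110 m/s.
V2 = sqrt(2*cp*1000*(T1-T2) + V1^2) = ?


dT = 559.9900 K
2*cp*1000*dT = 1168139.1400
V1^2 = 3685.8255
V2 = sqrt(1171824.9655) = 1082.5086 m/s

1082.5086 m/s


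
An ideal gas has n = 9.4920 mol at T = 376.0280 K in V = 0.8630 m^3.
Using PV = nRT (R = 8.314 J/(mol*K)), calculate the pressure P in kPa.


P = nRT/V = 9.4920 * 8.314 * 376.0280 / 0.8630
= 29674.8091 / 0.8630 = 34385.6421 Pa = 34.3856 kPa

34.3856 kPa


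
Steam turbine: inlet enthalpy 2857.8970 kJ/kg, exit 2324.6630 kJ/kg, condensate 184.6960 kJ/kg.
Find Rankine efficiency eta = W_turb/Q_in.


W = 533.2340 kJ/kg
Q_in = 2673.2010 kJ/kg
eta = 0.1995 = 19.9474%

eta = 19.9474%


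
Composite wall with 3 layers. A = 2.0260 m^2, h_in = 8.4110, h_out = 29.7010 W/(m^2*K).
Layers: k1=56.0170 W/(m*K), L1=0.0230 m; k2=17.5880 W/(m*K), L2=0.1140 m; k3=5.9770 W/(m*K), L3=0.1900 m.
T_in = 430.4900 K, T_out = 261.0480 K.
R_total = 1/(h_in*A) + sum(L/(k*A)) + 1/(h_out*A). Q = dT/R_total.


R_conv_in = 1/(8.4110*2.0260) = 0.0587
R_1 = 0.0230/(56.0170*2.0260) = 0.0002
R_2 = 0.1140/(17.5880*2.0260) = 0.0032
R_3 = 0.1900/(5.9770*2.0260) = 0.0157
R_conv_out = 1/(29.7010*2.0260) = 0.0166
R_total = 0.0944 K/W
Q = 169.4420 / 0.0944 = 1795.0563 W

R_total = 0.0944 K/W, Q = 1795.0563 W


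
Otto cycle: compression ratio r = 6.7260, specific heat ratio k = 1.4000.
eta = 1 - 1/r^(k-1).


r^(k-1) = 2.1434
eta = 1 - 1/2.1434 = 0.5335 = 53.3451%

53.3451%


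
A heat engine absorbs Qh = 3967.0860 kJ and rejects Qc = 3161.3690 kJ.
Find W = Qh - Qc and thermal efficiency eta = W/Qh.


W = 3967.0860 - 3161.3690 = 805.7170 kJ
eta = 805.7170 / 3967.0860 = 0.2031 = 20.3100%

W = 805.7170 kJ, eta = 20.3100%


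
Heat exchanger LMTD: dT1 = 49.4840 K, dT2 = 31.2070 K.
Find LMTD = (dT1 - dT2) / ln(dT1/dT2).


dT1/dT2 = 1.5857
ln(dT1/dT2) = 0.4610
LMTD = 18.2770 / 0.4610 = 39.6458 K

39.6458 K


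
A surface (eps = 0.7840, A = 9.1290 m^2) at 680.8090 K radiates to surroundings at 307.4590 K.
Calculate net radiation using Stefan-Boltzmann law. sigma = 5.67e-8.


T^4 = 2.1483e+11
Tsurr^4 = 8.9361e+09
Q = 0.7840 * 5.67e-8 * 9.1290 * 2.0590e+11 = 83554.9662 W

83554.9662 W


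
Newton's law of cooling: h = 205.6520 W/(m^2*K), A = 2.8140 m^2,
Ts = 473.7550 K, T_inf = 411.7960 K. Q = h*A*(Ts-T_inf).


dT = 61.9590 K
Q = 205.6520 * 2.8140 * 61.9590 = 35855.9662 W

35855.9662 W


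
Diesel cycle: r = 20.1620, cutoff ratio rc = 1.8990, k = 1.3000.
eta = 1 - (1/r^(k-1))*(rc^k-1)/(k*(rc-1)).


r^(k-1) = 2.4624
rc^k = 2.3019
eta = 0.5476 = 54.7616%

54.7616%


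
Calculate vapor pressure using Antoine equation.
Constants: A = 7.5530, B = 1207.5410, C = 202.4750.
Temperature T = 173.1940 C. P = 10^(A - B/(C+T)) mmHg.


C+T = 375.6690
B/(C+T) = 3.2144
log10(P) = 7.5530 - 3.2144 = 4.3386
P = 10^4.3386 = 21808.4656 mmHg

21808.4656 mmHg


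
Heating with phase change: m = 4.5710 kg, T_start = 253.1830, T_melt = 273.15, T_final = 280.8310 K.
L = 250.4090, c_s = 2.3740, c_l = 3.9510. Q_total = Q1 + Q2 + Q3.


Q1 (sensible, solid) = 4.5710 * 2.3740 * 19.9670 = 216.6730 kJ
Q2 (latent) = 4.5710 * 250.4090 = 1144.6195 kJ
Q3 (sensible, liquid) = 4.5710 * 3.9510 * 7.6810 = 138.7190 kJ
Q_total = 1500.0115 kJ

1500.0115 kJ


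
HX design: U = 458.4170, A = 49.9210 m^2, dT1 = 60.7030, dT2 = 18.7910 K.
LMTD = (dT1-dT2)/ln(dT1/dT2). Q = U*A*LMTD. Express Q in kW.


LMTD = 35.7423 K
Q = 458.4170 * 49.9210 * 35.7423 = 817950.2669 W = 817.9503 kW

817.9503 kW


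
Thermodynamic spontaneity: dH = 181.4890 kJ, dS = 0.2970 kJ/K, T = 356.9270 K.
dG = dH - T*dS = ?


T*dS = 356.9270 * 0.2970 = 106.0073 kJ
dG = 181.4890 - 106.0073 = 75.4817 kJ (non-spontaneous)

dG = 75.4817 kJ, non-spontaneous


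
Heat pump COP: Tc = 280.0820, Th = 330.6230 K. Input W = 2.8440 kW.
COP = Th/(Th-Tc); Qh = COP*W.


COP = 330.6230 / 50.5410 = 6.5417
Qh = 6.5417 * 2.8440 = 18.6045 kW

COP = 6.5417, Qh = 18.6045 kW


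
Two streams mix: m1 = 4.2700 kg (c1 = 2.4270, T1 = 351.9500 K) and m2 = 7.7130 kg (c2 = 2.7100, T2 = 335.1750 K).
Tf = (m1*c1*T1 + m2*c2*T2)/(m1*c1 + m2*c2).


num = 10653.2649
den = 31.2655
Tf = 340.7353 K

340.7353 K


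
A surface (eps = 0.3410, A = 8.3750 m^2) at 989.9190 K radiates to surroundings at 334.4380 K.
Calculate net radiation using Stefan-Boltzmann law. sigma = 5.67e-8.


T^4 = 9.6028e+11
Tsurr^4 = 1.2510e+10
Q = 0.3410 * 5.67e-8 * 8.3750 * 9.4777e+11 = 153470.8538 W

153470.8538 W


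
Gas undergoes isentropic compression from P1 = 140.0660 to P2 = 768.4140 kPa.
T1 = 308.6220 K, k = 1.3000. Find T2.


(k-1)/k = 0.2308
(P2/P1)^exp = 1.4812
T2 = 308.6220 * 1.4812 = 457.1155 K

457.1155 K


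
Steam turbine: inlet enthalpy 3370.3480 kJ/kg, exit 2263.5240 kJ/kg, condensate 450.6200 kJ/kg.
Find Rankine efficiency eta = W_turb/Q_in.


W = 1106.8240 kJ/kg
Q_in = 2919.7280 kJ/kg
eta = 0.3791 = 37.9085%

eta = 37.9085%


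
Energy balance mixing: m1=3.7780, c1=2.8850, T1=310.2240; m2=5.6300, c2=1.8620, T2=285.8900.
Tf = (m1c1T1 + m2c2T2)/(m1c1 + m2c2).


num = 6378.2978
den = 21.3826
Tf = 298.2940 K

298.2940 K


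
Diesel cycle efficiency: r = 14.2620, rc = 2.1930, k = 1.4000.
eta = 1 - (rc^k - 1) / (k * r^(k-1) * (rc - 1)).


r^(k-1) = 2.8952
rc^k = 3.0023
eta = 0.5859 = 58.5916%

58.5916%


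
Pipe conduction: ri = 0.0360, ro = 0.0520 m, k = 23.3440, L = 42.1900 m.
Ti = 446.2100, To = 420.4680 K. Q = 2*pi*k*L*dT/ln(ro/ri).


dT = 25.7420 K
ln(ro/ri) = 0.3677
Q = 2*pi*23.3440*42.1900*25.7420 / 0.3677 = 433195.6204 W

433195.6204 W


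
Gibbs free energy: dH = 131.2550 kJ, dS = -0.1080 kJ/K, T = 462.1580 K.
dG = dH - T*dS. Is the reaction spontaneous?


T*dS = 462.1580 * -0.1080 = -49.9131 kJ
dG = 131.2550 + 49.9131 = 181.1681 kJ (non-spontaneous)

dG = 181.1681 kJ, non-spontaneous


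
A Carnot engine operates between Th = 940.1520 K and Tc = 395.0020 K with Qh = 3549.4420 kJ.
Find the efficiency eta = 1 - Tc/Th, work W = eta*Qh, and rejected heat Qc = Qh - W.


eta = 1 - 395.0020/940.1520 = 0.5799
W = 0.5799 * 3549.4420 = 2058.1548 kJ
Qc = 3549.4420 - 2058.1548 = 1491.2872 kJ

eta = 57.9853%, W = 2058.1548 kJ, Qc = 1491.2872 kJ
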